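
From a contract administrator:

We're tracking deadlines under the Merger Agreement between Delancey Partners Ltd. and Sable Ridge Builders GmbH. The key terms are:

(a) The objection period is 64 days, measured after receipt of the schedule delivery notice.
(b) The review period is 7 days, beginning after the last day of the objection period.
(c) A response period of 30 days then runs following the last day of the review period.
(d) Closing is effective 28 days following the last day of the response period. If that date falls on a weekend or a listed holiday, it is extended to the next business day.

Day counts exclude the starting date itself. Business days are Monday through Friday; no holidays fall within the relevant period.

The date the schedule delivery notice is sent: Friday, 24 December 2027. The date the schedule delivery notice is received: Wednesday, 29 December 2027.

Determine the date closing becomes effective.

8 May 2028

The last day of the objection period: 29 December 2027 + 64 days = 2 March 2028.
Adding 7 calendar days to 2 March 2028 gives 9 March 2028, which is the last day of the review period.
The last day of the response period: 9 March 2028 + 30 days = 8 April 2028.
Adding 28 calendar days to 8 April 2028 gives 6 May 2028, which is the date closing becomes effective. That falls on a Saturday, so it rolls to the next business day, Monday, 8 May 2028.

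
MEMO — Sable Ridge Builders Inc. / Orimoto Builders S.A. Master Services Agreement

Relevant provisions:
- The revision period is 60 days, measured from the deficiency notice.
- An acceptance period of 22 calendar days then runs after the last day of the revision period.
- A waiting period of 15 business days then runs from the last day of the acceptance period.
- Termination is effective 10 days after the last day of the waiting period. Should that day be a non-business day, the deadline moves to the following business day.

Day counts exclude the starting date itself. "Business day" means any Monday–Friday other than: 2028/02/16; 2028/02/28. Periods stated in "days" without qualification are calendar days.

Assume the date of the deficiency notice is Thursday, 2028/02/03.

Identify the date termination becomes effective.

Adding 60 calendar days to 2028/02/03 gives 2028/04/03, which is the last day of the revision period.
Adding 22 calendar days to 2028/04/03 gives 2028/04/25, which is the last day of the acceptance period.
The last day of the waiting period: 15 business days after Tuesday, 2028/04/25, skipping weekends — Apr 26, Apr 27, Apr 28, May 1, …, May 12, May 15, May 16 — lands on Tuesday, 2028/05/16.
Adding 10 calendar days to 2028/05/16 gives 2028/05/26, which is the date termination becomes effective. 2028/05/26 is a Friday and is not a listed holiday, so no roll-forward applies.

2028/05/26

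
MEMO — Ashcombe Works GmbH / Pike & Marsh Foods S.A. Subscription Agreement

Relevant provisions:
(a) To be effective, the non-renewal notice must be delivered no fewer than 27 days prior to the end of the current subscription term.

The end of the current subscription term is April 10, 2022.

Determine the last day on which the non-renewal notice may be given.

Counting back 27 calendar days from April 10, 2022 gives March 14, 2022.

March 14, 2022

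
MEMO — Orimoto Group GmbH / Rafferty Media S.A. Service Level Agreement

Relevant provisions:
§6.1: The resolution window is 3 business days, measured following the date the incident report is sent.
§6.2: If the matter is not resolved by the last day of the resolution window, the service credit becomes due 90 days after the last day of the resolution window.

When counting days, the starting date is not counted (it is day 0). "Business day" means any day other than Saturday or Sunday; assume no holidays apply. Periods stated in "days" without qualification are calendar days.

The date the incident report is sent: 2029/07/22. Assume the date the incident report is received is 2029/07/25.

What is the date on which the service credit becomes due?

The last day of the resolution window: 3 business days after Sunday, 2029/07/22, skipping weekends — Jul 23, Jul 24, Jul 25 — lands on Wednesday, 2029/07/25.
Adding 90 calendar days to 2029/07/25 gives 2029/10/23, which is the date on which the service credit becomes due.

2029/10/23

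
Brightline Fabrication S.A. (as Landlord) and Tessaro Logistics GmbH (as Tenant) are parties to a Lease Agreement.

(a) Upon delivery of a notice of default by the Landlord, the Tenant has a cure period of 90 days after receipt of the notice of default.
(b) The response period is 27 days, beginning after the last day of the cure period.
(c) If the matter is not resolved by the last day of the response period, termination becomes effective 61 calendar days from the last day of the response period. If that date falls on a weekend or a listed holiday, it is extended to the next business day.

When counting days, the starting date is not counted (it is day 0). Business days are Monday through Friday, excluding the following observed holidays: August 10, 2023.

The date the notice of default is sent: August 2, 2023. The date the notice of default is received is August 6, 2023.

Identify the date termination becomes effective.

January 31, 2024

The last day of the cure period: 90 calendar days after August 6, 2023 is November 4, 2023.
The last day of the response period: November 4, 2023 + 27 days = December 1, 2023.
The date termination becomes effective: 61 calendar days after December 1, 2023 is January 31, 2024. January 31, 2024 is a Wednesday and is not a listed holiday, so no roll-forward applies.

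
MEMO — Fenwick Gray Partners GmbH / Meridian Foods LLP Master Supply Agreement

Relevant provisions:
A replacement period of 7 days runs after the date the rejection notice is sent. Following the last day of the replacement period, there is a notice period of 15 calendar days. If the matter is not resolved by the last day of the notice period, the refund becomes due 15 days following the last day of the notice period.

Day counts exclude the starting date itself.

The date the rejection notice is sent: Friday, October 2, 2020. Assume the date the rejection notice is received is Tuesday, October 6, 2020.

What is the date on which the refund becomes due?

The last day of the replacement period: October 2, 2020 + 7 days = October 9, 2020.
Adding 15 calendar days to October 9, 2020 gives October 24, 2020, which is the last day of the notice period.
The date on which the refund becomes due: 15 calendar days after October 24, 2020 is November 8, 2020.

November 8, 2020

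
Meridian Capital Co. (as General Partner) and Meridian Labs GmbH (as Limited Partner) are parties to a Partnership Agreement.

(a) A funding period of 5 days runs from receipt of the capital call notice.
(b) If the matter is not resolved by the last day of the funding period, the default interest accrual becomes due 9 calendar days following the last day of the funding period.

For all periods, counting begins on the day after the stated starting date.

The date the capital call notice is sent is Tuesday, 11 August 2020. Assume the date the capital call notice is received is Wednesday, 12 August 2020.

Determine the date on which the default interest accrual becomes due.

Adding 5 calendar days to 12 August 2020 gives 17 August 2020, which is the last day of the funding period.
The date on which the default interest accrual becomes due: 9 calendar days after 17 August 2020 is 26 August 2020.

26 August 2020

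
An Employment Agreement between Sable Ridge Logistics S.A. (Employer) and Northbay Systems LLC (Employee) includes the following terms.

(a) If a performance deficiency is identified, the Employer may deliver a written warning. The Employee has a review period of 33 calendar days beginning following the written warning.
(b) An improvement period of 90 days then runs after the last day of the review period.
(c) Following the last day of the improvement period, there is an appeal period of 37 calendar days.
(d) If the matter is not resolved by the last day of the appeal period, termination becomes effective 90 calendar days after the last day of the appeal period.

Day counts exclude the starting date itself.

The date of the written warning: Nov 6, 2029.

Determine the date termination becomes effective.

Jul 14, 2030

Adding 33 calendar days to Nov 6, 2029 gives Dec 9, 2029, which is the last day of the review period.
Adding 90 calendar days to Dec 9, 2029 gives Mar 9, 2030, which is the last day of the improvement period.
Adding 37 calendar days to Mar 9, 2030 gives Apr 15, 2030, which is the last day of the appeal period.
The date termination becomes effective: 90 calendar days after Apr 15, 2030 is Jul 14, 2030.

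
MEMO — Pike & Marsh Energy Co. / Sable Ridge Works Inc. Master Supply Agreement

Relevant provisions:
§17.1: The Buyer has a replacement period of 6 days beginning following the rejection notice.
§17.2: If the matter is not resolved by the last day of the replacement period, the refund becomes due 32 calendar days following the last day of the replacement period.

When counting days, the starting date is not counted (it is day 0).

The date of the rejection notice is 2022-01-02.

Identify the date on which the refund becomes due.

2022-02-09

The last day of the replacement period: 2022-01-02 + 6 days = 2022-01-08.
The date on which the refund becomes due: 2022-01-08 + 32 days = 2022-02-09.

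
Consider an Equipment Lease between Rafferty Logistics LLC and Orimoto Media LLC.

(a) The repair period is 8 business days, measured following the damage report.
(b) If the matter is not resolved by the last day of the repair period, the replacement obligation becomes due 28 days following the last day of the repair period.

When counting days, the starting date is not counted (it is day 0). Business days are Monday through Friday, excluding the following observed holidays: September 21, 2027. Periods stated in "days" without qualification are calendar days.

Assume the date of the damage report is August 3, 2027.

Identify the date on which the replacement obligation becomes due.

September 10, 2027

From Tuesday, August 3, 2027, 8 business days (Aug 4, Aug 5, Aug 6, Aug 9, Aug 10, Aug 11, Aug 12, Aug 13, skipping weekends) brings us to Friday, August 13, 2027, which is the last day of the repair period.
Adding 28 calendar days to August 13, 2027 gives September 10, 2027, which is the date on which the replacement obligation becomes due.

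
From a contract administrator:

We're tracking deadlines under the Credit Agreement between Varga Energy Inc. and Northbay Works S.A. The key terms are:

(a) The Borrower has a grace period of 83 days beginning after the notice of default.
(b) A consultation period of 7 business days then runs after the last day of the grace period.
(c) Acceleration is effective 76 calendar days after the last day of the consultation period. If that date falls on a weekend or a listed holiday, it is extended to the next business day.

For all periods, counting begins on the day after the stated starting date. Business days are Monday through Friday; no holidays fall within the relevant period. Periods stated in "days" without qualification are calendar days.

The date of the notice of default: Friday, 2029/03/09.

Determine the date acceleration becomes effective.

2029/08/27

The last day of the grace period: 83 calendar days after 2029/03/09 is 2029/05/31.
The last day of the consultation period: 7 business days after Thursday, 2029/05/31, skipping weekends — Jun 1, Jun 4, Jun 5, Jun 6, Jun 7, Jun 8, Jun 11 — lands on Monday, 2029/06/11.
Adding 76 calendar days to 2029/06/11 gives 2029/08/26, which is the date acceleration becomes effective. That falls on a Sunday, so it rolls to the next business day, Monday, 2029/08/27.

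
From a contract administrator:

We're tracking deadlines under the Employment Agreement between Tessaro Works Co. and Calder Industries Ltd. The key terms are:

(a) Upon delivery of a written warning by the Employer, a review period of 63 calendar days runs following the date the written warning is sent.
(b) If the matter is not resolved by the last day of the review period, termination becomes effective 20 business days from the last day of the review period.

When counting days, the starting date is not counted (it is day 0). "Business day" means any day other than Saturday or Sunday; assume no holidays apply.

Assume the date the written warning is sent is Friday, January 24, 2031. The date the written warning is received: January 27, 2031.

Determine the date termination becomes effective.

April 25, 2031

Adding 63 calendar days to January 24, 2031 gives March 28, 2031, which is the last day of the review period.
From Friday, March 28, 2031, 20 business days (Mar 31, Apr 1, Apr 2, Apr 3, …, Apr 23, Apr 24, Apr 25, skipping weekends) brings us to Friday, April 25, 2031, which is the date termination becomes effective.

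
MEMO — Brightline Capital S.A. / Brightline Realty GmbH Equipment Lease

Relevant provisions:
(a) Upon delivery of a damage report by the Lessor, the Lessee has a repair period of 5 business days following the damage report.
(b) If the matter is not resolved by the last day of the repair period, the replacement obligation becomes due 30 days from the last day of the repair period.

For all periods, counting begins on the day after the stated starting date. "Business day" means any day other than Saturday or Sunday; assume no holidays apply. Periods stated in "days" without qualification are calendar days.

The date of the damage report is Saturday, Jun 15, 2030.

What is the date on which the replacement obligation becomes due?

Jul 21, 2030

From Saturday, Jun 15, 2030, 5 business days (Jun 17, Jun 18, Jun 19, Jun 20, Jun 21, skipping weekends) brings us to Friday, Jun 21, 2030, which is the last day of the repair period.
Adding 30 calendar days to Jun 21, 2030 gives Jul 21, 2030, which is the date on which the replacement obligation becomes due.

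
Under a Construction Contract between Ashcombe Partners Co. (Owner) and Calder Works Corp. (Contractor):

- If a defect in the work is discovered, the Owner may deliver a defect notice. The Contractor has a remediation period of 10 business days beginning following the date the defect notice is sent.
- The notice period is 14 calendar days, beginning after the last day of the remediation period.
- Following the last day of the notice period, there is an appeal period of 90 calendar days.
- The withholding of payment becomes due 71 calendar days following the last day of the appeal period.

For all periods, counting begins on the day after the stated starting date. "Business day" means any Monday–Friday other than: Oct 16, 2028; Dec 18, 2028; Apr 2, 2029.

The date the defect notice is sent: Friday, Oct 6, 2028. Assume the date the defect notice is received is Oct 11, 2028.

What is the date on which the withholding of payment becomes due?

The last day of the remediation period: 10 business days after Friday, Oct 6, 2028, skipping weekends and the listed holiday on Oct 16 — Oct 9, Oct 10, Oct 11, Oct 12, Oct 13, Oct 17, Oct 18, Oct 19, Oct 20, Oct 23 — lands on Monday, Oct 23, 2028.
The last day of the notice period: 14 calendar days after Oct 23, 2028 is Nov 6, 2028.
The last day of the appeal period: 90 calendar days after Nov 6, 2028 is Feb 4, 2029.
The date on which the withholding of payment becomes due: 71 calendar days after Feb 4, 2029 is Apr 16, 2029.

Apr 16, 2029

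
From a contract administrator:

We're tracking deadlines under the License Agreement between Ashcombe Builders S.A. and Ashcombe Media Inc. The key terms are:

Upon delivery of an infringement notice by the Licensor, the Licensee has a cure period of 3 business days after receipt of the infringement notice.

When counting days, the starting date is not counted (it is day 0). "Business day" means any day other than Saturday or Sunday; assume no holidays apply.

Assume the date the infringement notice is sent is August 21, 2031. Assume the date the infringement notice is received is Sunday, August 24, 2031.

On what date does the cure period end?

August 27, 2031

From Sunday, August 24, 2031, 3 business days (Aug 25, Aug 26, Aug 27, skipping weekends) brings us to Wednesday, August 27, 2031, which is the last day of the cure period.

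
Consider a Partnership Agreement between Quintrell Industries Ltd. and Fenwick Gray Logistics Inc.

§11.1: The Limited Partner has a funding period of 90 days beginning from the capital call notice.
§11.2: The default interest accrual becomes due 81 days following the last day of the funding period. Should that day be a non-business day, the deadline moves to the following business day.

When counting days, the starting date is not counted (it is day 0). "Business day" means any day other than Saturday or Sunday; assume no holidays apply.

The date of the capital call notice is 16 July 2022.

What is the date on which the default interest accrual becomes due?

The last day of the funding period: 90 calendar days after 16 July 2022 is 14 October 2022.
Adding 81 calendar days to 14 October 2022 gives 3 January 2023, which is the date on which the default interest accrual becomes due. 3 January 2023 is a Tuesday, so no roll-forward applies.

3 January 2023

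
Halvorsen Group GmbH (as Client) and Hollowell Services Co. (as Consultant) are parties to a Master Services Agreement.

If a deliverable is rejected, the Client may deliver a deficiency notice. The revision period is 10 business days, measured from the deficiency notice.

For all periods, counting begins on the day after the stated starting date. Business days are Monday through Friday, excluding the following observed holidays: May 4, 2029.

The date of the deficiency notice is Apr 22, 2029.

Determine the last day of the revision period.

The last day of the revision period: 10 business days after Sunday, Apr 22, 2029, skipping weekends and the listed holiday on May 4 — Apr 23, Apr 24, Apr 25, Apr 26, Apr 27, Apr 30, May 1, May 2, May 3, May 7 — lands on Monday, May 7, 2029.

May 7, 2029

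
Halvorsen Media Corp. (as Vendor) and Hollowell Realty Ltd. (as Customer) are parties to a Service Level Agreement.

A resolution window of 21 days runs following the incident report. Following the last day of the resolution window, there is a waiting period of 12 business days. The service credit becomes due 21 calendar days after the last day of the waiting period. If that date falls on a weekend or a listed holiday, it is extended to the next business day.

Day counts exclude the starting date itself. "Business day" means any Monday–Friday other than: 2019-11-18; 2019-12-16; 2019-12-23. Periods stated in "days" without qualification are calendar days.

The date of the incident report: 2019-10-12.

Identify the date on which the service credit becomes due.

Adding 21 calendar days to 2019-10-12 gives 2019-11-02, which is the last day of the resolution window.
The last day of the waiting period: counting 12 business days from Saturday, 2019-11-02 (Nov 4, Nov 5, Nov 6, Nov 7, …, Nov 15, Nov 19, Nov 20, skipping weekends and the listed holiday on Nov 18) reaches Wednesday, 2019-11-20.
The date on which the service credit becomes due: 2019-11-20 + 21 days = 2019-12-11. 2019-12-11 is a Wednesday and is not a listed holiday, so no roll-forward applies.

2019-12-11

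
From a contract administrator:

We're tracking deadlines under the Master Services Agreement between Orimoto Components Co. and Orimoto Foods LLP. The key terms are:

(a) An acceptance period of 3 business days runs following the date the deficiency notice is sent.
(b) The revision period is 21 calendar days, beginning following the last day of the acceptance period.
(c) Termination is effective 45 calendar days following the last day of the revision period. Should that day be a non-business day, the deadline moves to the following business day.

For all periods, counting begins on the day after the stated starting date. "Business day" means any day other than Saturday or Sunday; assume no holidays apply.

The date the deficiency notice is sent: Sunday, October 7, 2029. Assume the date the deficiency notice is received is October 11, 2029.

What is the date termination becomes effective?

December 17, 2029

The last day of the acceptance period: 3 business days after Sunday, October 7, 2029, skipping weekends — Oct 8, Oct 9, Oct 10 — lands on Wednesday, October 10, 2029.
The last day of the revision period: October 10, 2029 + 21 days = October 31, 2029.
The date termination becomes effective: 45 calendar days after October 31, 2029 is December 15, 2029. That falls on a Saturday, so it rolls to the next business day, Monday, December 17, 2029.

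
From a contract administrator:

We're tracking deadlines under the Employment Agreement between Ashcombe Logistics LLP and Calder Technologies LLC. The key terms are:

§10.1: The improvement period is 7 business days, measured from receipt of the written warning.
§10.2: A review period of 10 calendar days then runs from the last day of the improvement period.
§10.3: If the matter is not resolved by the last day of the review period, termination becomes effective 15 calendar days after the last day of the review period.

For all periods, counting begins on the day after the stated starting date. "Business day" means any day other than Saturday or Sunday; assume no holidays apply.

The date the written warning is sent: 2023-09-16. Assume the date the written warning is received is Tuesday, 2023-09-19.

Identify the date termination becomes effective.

From Tuesday, 2023-09-19, 7 business days (Sep 20, Sep 21, Sep 22, Sep 25, Sep 26, Sep 27, Sep 28, skipping weekends) brings us to Thursday, 2023-09-28, which is the last day of the improvement period.
Adding 10 calendar days to 2023-09-28 gives 2023-10-08, which is the last day of the review period.
The date termination becomes effective: 15 calendar days after 2023-10-08 is 2023-10-23.

2023-10-23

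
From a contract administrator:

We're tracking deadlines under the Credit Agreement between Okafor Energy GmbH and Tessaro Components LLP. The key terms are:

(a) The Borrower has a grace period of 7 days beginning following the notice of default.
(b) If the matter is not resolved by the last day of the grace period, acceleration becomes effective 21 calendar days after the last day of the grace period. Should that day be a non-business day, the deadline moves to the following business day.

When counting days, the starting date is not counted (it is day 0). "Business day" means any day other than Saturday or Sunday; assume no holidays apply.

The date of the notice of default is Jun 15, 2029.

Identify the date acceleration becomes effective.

Jul 13, 2029

Adding 7 calendar days to Jun 15, 2029 gives Jun 22, 2029, which is the last day of the grace period.
The date acceleration becomes effective: Jun 22, 2029 + 21 days = Jul 13, 2029. Jul 13, 2029 is a Friday, so no roll-forward applies.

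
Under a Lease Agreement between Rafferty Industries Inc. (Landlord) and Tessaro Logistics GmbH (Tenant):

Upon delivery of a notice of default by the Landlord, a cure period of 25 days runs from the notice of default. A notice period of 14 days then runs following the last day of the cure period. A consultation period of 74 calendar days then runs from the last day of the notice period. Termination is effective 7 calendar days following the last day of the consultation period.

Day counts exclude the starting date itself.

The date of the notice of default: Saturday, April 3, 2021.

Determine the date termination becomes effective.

August 1, 2021

The last day of the cure period: April 3, 2021 + 25 days = April 28, 2021.
The last day of the notice period: 14 calendar days after April 28, 2021 is May 12, 2021.
The last day of the consultation period: 74 calendar days after May 12, 2021 is July 25, 2021.
Adding 7 calendar days to July 25, 2021 gives August 1, 2021, which is the date termination becomes effective.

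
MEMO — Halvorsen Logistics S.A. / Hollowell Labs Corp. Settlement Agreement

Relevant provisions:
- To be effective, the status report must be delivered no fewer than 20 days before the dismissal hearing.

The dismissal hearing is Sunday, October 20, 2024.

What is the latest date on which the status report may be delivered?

Counting back 20 calendar days from October 20, 2024 gives September 30, 2024.

September 30, 2024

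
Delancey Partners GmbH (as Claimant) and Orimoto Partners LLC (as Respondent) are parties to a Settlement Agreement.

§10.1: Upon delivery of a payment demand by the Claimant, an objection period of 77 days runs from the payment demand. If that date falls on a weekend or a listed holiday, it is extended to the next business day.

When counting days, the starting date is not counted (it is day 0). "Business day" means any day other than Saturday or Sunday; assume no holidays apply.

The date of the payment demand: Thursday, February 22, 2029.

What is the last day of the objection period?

The last day of the objection period: February 22, 2029 + 77 days = May 10, 2029. May 10, 2029 is a Thursday, so no roll-forward applies.

May 10, 2029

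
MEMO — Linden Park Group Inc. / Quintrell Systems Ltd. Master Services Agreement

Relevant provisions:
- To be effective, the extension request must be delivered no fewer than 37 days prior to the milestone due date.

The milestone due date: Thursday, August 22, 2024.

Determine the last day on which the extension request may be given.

July 16, 2024

Counting back 37 calendar days from August 22, 2024 gives July 16, 2024.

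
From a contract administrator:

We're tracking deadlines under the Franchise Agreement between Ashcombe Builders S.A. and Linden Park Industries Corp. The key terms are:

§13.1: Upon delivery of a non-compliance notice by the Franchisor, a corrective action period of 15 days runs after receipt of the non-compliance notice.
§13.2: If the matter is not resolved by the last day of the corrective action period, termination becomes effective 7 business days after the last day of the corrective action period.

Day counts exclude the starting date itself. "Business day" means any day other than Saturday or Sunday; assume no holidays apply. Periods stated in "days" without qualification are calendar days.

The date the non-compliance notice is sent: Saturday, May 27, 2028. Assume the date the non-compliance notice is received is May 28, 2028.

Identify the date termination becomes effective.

Jun 21, 2028

Adding 15 calendar days to May 28, 2028 gives Jun 12, 2028, which is the last day of the corrective action period.
The date termination becomes effective: counting 7 business days from Monday, Jun 12, 2028 (Jun 13, Jun 14, Jun 15, Jun 16, Jun 19, Jun 20, Jun 21, skipping weekends) reaches Wednesday, Jun 21, 2028.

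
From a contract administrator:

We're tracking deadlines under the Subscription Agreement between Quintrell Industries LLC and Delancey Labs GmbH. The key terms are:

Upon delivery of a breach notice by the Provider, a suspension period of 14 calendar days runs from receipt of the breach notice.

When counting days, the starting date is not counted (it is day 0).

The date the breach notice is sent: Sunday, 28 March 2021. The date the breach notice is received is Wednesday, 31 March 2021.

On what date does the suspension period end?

Adding 14 calendar days to 31 March 2021 gives 14 April 2021, which is the last day of the suspension period.

14 April 2021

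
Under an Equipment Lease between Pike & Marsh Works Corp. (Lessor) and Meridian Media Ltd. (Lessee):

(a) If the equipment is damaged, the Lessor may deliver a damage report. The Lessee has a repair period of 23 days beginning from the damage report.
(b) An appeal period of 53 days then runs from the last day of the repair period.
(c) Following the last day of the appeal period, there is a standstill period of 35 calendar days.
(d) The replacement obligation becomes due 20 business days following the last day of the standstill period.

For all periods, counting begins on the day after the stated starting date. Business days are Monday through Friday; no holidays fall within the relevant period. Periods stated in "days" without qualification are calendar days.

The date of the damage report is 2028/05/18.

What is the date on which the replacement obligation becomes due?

2028/10/04

The last day of the repair period: 2028/05/18 + 23 days = 2028/06/10.
The last day of the appeal period: 53 calendar days after 2028/06/10 is 2028/08/02.
The last day of the standstill period: 2028/08/02 + 35 days = 2028/09/06.
From Wednesday, 2028/09/06, 20 business days (Sep 7, Sep 8, Sep 11, Sep 12, …, Oct 2, Oct 3, Oct 4, skipping weekends) brings us to Wednesday, 2028/10/04, which is the date on which the replacement obligation becomes due.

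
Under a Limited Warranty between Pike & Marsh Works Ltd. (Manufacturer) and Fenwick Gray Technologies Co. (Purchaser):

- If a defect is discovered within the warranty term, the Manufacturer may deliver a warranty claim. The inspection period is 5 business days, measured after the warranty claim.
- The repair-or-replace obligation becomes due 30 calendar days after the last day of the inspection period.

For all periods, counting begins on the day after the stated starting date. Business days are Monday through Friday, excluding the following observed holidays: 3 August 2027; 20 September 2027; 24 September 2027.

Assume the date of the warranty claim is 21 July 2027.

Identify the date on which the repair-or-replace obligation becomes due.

From Wednesday, 21 July 2027, 5 business days (Jul 22, Jul 23, Jul 26, Jul 27, Jul 28, skipping weekends) brings us to Wednesday, 28 July 2027, which is the last day of the inspection period.
The date on which the repair-or-replace obligation becomes due: 28 July 2027 + 30 days = 27 August 2027.

27 August 2027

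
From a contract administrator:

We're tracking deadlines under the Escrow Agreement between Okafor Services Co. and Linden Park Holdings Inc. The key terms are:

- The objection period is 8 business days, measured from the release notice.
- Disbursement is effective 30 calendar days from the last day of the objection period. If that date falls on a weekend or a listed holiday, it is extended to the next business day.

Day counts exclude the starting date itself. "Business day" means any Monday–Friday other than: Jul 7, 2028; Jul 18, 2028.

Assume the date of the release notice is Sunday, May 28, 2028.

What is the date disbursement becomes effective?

From Sunday, May 28, 2028, 8 business days (May 29, May 30, May 31, Jun 1, Jun 2, Jun 5, Jun 6, Jun 7, skipping weekends) brings us to Wednesday, Jun 7, 2028, which is the last day of the objection period.
The date disbursement becomes effective: Jun 7, 2028 + 30 days = Jul 7, 2028. That falls on Friday, a listed holiday, so it rolls to the next business day, Monday, Jul 10, 2028.

Jul 10, 2028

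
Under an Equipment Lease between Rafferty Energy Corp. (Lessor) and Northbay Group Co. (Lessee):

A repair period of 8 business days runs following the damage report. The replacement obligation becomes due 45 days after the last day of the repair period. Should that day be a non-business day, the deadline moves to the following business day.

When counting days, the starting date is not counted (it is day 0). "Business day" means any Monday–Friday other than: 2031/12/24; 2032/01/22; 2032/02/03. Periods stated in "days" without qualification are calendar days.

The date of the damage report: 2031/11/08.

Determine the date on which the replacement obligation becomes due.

The last day of the repair period: 8 business days after Saturday, 2031/11/08, skipping weekends — Nov 10, Nov 11, Nov 12, Nov 13, Nov 14, Nov 17, Nov 18, Nov 19 — lands on Wednesday, 2031/11/19.
The date on which the replacement obligation becomes due: 45 calendar days after 2031/11/19 is 2032/01/03. That falls on a Saturday, so it rolls to the next business day, Monday, 2032/01/05.

2032/01/05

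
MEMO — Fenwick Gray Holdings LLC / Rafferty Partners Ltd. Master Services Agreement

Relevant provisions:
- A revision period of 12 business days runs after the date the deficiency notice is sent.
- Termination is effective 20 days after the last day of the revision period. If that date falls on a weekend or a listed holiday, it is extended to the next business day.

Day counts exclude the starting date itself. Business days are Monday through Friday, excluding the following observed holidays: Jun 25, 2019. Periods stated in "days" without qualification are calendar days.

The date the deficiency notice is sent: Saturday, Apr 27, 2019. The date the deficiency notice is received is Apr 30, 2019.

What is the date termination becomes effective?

Jun 3, 2019

The last day of the revision period: 12 business days after Saturday, Apr 27, 2019, skipping weekends — Apr 29, Apr 30, May 1, May 2, …, May 10, May 13, May 14 — lands on Tuesday, May 14, 2019.
The date termination becomes effective: 20 calendar days after May 14, 2019 is Jun 3, 2019. Jun 3, 2019 is a Monday and is not a listed holiday, so no roll-forward applies.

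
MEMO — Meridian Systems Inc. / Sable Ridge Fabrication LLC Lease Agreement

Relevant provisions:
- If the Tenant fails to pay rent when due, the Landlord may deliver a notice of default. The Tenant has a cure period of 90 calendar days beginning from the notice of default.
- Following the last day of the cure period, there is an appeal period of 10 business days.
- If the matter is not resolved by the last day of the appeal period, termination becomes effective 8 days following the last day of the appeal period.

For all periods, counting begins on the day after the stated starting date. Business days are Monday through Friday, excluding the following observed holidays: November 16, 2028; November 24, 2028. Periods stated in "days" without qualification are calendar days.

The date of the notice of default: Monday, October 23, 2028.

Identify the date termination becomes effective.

The last day of the cure period: October 23, 2028 + 90 days = January 21, 2029.
From Sunday, January 21, 2029, 10 business days (Jan 22, Jan 23, Jan 24, Jan 25, Jan 26, Jan 29, Jan 30, Jan 31, Feb 1, Feb 2, skipping weekends) brings us to Friday, February 2, 2029, which is the last day of the appeal period.
The date termination becomes effective: 8 calendar days after February 2, 2029 is February 10, 2029.

February 10, 2029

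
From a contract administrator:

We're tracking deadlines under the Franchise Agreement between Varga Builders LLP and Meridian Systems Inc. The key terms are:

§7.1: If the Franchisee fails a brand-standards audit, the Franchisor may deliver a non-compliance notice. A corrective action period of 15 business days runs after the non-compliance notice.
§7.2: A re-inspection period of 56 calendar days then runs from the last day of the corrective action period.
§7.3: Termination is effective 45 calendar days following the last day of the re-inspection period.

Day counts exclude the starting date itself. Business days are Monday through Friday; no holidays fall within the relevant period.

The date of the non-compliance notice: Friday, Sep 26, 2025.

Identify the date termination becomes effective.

Jan 26, 2026

From Friday, Sep 26, 2025, 15 business days (Sep 29, Sep 30, Oct 1, Oct 2, …, Oct 15, Oct 16, Oct 17, skipping weekends) brings us to Friday, Oct 17, 2025, which is the last day of the corrective action period.
The last day of the re-inspection period: 56 calendar days after Oct 17, 2025 is Dec 12, 2025.
The date termination becomes effective: Dec 12, 2025 + 45 days = Jan 26, 2026.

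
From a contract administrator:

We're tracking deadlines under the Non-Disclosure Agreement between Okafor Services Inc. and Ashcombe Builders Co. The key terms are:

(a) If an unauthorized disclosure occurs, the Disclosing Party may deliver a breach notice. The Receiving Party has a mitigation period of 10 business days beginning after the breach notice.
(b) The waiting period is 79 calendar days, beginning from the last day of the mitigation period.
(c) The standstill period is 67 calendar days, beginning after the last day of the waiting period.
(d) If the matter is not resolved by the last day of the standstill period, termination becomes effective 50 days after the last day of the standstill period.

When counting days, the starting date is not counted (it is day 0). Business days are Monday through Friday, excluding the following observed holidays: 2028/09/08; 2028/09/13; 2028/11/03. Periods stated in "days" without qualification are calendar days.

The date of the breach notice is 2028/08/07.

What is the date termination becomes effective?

2029/03/05

From Monday, 2028/08/07, 10 business days (Aug 8, Aug 9, Aug 10, Aug 11, Aug 14, Aug 15, Aug 16, Aug 17, Aug 18, Aug 21, skipping weekends) brings us to Monday, 2028/08/21, which is the last day of the mitigation period.
Adding 79 calendar days to 2028/08/21 gives 2028/11/08, which is the last day of the waiting period.
The last day of the standstill period: 2028/11/08 + 67 days = 2029/01/14.
The date termination becomes effective: 2029/01/14 + 50 days = 2029/03/05.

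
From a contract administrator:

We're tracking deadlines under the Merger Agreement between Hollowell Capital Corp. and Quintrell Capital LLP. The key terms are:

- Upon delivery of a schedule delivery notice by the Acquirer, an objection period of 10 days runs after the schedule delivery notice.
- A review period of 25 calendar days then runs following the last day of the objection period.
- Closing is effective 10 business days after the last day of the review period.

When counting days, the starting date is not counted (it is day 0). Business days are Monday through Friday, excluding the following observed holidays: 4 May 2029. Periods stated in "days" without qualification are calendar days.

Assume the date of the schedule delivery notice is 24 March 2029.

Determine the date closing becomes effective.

The last day of the objection period: 10 calendar days after 24 March 2029 is 3 April 2029.
The last day of the review period: 25 calendar days after 3 April 2029 is 28 April 2029.
The date closing becomes effective: counting 10 business days from Saturday, 28 April 2029 (Apr 30, May 1, May 2, May 3, May 7, May 8, May 9, May 10, May 11, May 14, skipping weekends and the listed holiday on May 4) reaches Monday, 14 May 2029.

14 May 2029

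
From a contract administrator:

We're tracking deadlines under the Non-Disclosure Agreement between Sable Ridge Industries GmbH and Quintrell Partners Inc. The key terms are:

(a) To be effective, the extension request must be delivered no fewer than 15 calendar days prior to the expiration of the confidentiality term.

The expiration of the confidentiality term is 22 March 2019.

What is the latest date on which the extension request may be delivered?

7 March 2019

22 March 2019 minus 15 days is 7 March 2019.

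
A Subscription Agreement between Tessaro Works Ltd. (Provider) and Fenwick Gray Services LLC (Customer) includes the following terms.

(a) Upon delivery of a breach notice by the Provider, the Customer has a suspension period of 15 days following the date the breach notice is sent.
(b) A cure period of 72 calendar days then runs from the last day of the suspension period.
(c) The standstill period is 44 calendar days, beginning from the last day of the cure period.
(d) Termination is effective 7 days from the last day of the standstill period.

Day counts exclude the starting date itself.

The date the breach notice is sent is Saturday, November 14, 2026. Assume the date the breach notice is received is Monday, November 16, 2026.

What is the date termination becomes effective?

Adding 15 calendar days to November 14, 2026 gives November 29, 2026, which is the last day of the suspension period.
The last day of the cure period: 72 calendar days after November 29, 2026 is February 9, 2027.
The last day of the standstill period: February 9, 2027 + 44 days = March 25, 2027.
The date termination becomes effective: March 25, 2027 + 7 days = April 1, 2027.

April 1, 2027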